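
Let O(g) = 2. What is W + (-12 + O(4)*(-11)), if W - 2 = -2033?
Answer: -2065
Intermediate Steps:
W = -2031 (W = 2 - 2033 = -2031)
W + (-12 + O(4)*(-11)) = -2031 + (-12 + 2*(-11)) = -2031 + (-12 - 22) = -2031 - 34 = -2065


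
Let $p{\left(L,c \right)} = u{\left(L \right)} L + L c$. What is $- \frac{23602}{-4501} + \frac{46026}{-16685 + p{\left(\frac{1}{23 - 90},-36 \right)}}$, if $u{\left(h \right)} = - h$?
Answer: $\frac{139625607299}{56184898259} \approx 2.4851$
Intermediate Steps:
$p{\left(L,c \right)} = - L^{2} + L c$ ($p{\left(L,c \right)} = - L L + L c = - L^{2} + L c$)
$- \frac{23602}{-4501} + \frac{46026}{-16685 + p{\left(\frac{1}{23 - 90},-36 \right)}} = - \frac{23602}{-4501} + \frac{46026}{-16685 + \frac{-36 - \frac{1}{23 - 90}}{23 - 90}} = \left(-23602\right) \left(- \frac{1}{4501}\right) + \frac{46026}{-16685 + \frac{-36 - \frac{1}{-67}}{-67}} = \frac{23602}{4501} + \frac{46026}{-16685 - \frac{-36 - - \frac{1}{67}}{67}} = \frac{23602}{4501} + \frac{46026}{-16685 - \frac{-36 + \frac{1}{67}}{67}} = \frac{23602}{4501} + \frac{46026}{-16685 - - \frac{2411}{4489}} = \frac{23602}{4501} + \frac{46026}{-16685 + \frac{2411}{4489}} = \frac{23602}{4501} + \frac{46026}{- \frac{74896554}{4489}} = \frac{23602}{4501} + 46026 \left(- \frac{4489}{74896554}\right) = \frac{23602}{4501} - \frac{34435119}{12482759} = \frac{139625607299}{56184898259}$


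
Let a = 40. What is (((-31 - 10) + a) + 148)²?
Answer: 21609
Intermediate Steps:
(((-31 - 10) + a) + 148)² = (((-31 - 10) + 40) + 148)² = ((-41 + 40) + 148)² = (-1 + 148)² = 147² = 21609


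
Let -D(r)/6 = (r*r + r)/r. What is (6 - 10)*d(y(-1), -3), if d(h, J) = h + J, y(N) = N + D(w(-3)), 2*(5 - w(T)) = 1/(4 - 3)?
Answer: 148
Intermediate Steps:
w(T) = 9/2 (w(T) = 5 - 1/(2*(4 - 3)) = 5 - ½/1 = 5 - ½*1 = 5 - ½ = 9/2)
D(r) = -6*(r + r²)/r (D(r) = -6*(r*r + r)/r = -6*(r² + r)/r = -6*(r + r²)/r)
y(N) = -33 + N (y(N) = N + (-6 - 6*9/2) = N + (-6 - 27) = N - 33 = -33 + N)
d(h, J) = J + h
(6 - 10)*d(y(-1), -3) = (6 - 10)*(-3 + (-33 - 1)) = -4*(-3 - 34) = -4*(-37) = 148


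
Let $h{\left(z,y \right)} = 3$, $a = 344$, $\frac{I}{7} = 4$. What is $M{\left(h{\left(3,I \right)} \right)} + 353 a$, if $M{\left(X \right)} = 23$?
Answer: $121455$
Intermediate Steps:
$I = 28$ ($I = 7 \cdot 4 = 28$)
$M{\left(h{\left(3,I \right)} \right)} + 353 a = 23 + 353 \cdot 344 = 23 + 121432 = 121455$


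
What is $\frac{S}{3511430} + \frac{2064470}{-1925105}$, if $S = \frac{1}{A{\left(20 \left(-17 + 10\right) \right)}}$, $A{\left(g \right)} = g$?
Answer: $- \frac{2230535971031}{2079960446200} \approx -1.0724$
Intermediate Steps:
$S = - \frac{1}{140}$ ($S = \frac{1}{20 \left(-17 + 10\right)} = \frac{1}{20 \left(-7\right)} = \frac{1}{-140} = - \frac{1}{140} \approx -0.0071429$)
$\frac{S}{3511430} + \frac{2064470}{-1925105} = - \frac{1}{140 \cdot 3511430} + \frac{2064470}{-1925105} = \left(- \frac{1}{140}\right) \frac{1}{3511430} + 2064470 \left(- \frac{1}{1925105}\right) = - \frac{1}{491600200} - \frac{412894}{385021} = - \frac{2230535971031}{2079960446200}$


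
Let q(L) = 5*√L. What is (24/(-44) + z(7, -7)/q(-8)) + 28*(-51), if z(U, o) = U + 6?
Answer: -15714/11 - 13*I*√2/20 ≈ -1428.5 - 0.91924*I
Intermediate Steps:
z(U, o) = 6 + U
(24/(-44) + z(7, -7)/q(-8)) + 28*(-51) = (24/(-44) + (6 + 7)/((5*√(-8)))) + 28*(-51) = (24*(-1/44) + 13/((5*(2*I*√2)))) - 1428 = (-6/11 + 13/((10*I*√2))) - 1428 = (-6/11 + 13*(-I*√2/20)) - 1428 = (-6/11 - 13*I*√2/20) - 1428 = -15714/11 - 13*I*√2/20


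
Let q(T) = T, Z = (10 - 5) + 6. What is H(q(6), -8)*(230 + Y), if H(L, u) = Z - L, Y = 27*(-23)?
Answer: -1955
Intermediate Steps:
Z = 11 (Z = 5 + 6 = 11)
Y = -621
H(L, u) = 11 - L
H(q(6), -8)*(230 + Y) = (11 - 1*6)*(230 - 621) = (11 - 6)*(-391) = 5*(-391) = -1955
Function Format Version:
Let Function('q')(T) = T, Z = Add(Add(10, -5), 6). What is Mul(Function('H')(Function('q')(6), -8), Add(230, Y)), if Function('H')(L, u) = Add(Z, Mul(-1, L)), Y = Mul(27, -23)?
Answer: -1955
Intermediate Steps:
Z = 11 (Z = Add(5, 6) = 11)
Y = -621
Function('H')(L, u) = Add(11, Mul(-1, L))
Mul(Function('H')(Function('q')(6), -8), Add(230, Y)) = Mul(Add(11, Mul(-1, 6)), Add(230, -621)) = Mul(Add(11, -6), -391) = Mul(5, -391) = -1955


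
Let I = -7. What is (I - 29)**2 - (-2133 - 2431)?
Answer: 5860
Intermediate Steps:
(I - 29)**2 - (-2133 - 2431) = (-7 - 29)**2 - (-2133 - 2431) = (-36)**2 - 1*(-4564) = 1296 + 4564 = 5860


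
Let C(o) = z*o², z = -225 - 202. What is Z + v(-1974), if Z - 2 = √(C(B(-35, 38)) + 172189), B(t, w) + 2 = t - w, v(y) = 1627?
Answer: 1629 + I*√2229686 ≈ 1629.0 + 1493.2*I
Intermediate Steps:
z = -427
B(t, w) = -2 + t - w (B(t, w) = -2 + (t - w) = -2 + t - w)
C(o) = -427*o²
Z = 2 + I*√2229686 (Z = 2 + √(-427*(-2 - 35 - 1*38)² + 172189) = 2 + √(-427*(-2 - 35 - 38)² + 172189) = 2 + √(-427*(-75)² + 172189) = 2 + √(-427*5625 + 172189) = 2 + √(-2401875 + 172189) = 2 + √(-2229686) = 2 + I*√2229686 ≈ 2.0 + 1493.2*I)
Z + v(-1974) = (2 + I*√2229686) + 1627 = 1629 + I*√2229686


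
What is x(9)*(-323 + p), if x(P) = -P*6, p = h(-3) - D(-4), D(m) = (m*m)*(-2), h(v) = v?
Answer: 15876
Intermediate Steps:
D(m) = -2*m**2 (D(m) = m**2*(-2) = -2*m**2)
p = 29 (p = -3 - (-2)*(-4)**2 = -3 - (-2)*16 = -3 - 1*(-32) = -3 + 32 = 29)
x(P) = -6*P
x(9)*(-323 + p) = (-6*9)*(-323 + 29) = -54*(-294) = 15876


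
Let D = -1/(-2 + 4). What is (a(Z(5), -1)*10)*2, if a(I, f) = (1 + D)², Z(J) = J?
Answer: 5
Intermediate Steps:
D = -½ (D = -1/2 = -1*½ = -½ ≈ -0.50000)
a(I, f) = ¼ (a(I, f) = (1 - ½)² = (½)² = ¼)
(a(Z(5), -1)*10)*2 = ((¼)*10)*2 = (5/2)*2 = 5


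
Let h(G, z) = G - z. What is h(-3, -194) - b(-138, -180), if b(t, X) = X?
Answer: 371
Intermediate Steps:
h(-3, -194) - b(-138, -180) = (-3 - 1*(-194)) - 1*(-180) = (-3 + 194) + 180 = 191 + 180 = 371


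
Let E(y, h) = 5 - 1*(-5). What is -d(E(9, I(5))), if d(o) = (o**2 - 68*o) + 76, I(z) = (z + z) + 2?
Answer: 504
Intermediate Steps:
I(z) = 2 + 2*z (I(z) = 2*z + 2 = 2 + 2*z)
E(y, h) = 10 (E(y, h) = 5 + 5 = 10)
d(o) = 76 + o**2 - 68*o
-d(E(9, I(5))) = -(76 + 10**2 - 68*10) = -(76 + 100 - 680) = -1*(-504) = 504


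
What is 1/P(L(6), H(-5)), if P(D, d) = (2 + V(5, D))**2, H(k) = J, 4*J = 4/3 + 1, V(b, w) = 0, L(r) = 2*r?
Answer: 1/4 ≈ 0.25000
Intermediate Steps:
J = 7/12 (J = (4/3 + 1)/4 = (1/4)*(7/3) = 7/12 ≈ 0.58333)
H(k) = 7/12
P(D, d) = 4 (P(D, d) = (2 + 0)**2 = 2**2 = 4)
1/P(L(6), H(-5)) = 1/4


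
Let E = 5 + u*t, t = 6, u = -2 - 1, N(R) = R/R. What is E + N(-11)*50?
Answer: 37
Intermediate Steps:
N(R) = 1
u = -3
E = -13 (E = 5 - 3*6 = 5 - 18 = -13)
E + N(-11)*50 = -13 + 1*50 = -13 + 50 = 37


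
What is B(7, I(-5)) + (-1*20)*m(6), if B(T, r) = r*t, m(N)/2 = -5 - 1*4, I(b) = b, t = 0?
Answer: 360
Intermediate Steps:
m(N) = -18 (m(N) = 2*(-5 - 1*4) = 2*(-5 - 4) = 2*(-9) = -18)
B(T, r) = 0 (B(T, r) = r*0 = 0)
B(7, I(-5)) + (-1*20)*m(6) = 0 - 1*20*(-18) = 0 - 20*(-18) = 0 + 360 = 360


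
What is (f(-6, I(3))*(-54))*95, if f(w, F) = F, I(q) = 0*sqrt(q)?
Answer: 0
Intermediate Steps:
I(q) = 0
(f(-6, I(3))*(-54))*95 = (0*(-54))*95 = 0*95 = 0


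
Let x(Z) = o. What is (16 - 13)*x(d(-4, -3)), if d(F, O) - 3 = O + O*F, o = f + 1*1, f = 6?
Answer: 21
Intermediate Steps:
o = 7 (o = 6 + 1*1 = 6 + 1 = 7)
d(F, O) = 3 + O + F*O (d(F, O) = 3 + (O + O*F) = 3 + (O + F*O) = 3 + O + F*O)
x(Z) = 7
(16 - 13)*x(d(-4, -3)) = (16 - 13)*7 = 3*7 = 21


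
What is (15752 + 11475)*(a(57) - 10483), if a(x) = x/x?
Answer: -285393414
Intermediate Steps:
a(x) = 1
(15752 + 11475)*(a(57) - 10483) = (15752 + 11475)*(1 - 10483) = 27227*(-10482) = -285393414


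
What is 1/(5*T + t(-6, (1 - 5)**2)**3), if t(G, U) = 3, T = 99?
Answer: 1/522 ≈ 0.0019157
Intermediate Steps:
1/(5*T + t(-6, (1 - 5)**2)**3) = 1/(5*99 + 3**3) = 1/(495 + 27) = 1/522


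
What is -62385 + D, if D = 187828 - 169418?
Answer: -43975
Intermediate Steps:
D = 18410
-62385 + D = -62385 + 18410 = -43975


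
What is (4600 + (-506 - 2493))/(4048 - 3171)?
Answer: 1601/877 ≈ 1.8255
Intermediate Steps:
(4600 + (-506 - 2493))/(4048 - 3171) = (4600 - 2999)/877 = 1601*(1/877) = 1601/877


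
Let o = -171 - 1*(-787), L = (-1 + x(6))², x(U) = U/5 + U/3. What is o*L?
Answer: 74536/25 ≈ 2981.4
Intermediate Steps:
x(U) = 8*U/15 (x(U) = U*(⅕) + U*(⅓) = U/5 + U/3 = 8*U/15)
L = 121/25 (L = (-1 + (8/15)*6)² = (-1 + 16/5)² = (11/5)² = 121/25 ≈ 4.8400)
o = 616 (o = -171 + 787 = 616)
o*L = 616*(121/25) = 74536/25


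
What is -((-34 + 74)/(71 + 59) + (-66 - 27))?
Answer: 1205/13 ≈ 92.692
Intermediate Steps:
-((-34 + 74)/(71 + 59) + (-66 - 27)) = -(40/130 - 93) = -(40*(1/130) - 93) = -(4/13 - 93) = -1*(-1205/13) = 1205/13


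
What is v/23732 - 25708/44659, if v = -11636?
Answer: -16614035/15585991 ≈ -1.0660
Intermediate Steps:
v/23732 - 25708/44659 = -11636/23732 - 25708/44659 = -11636*1/23732 - 25708*1/44659 = -2909/5933 - 25708/44659 = -16614035/15585991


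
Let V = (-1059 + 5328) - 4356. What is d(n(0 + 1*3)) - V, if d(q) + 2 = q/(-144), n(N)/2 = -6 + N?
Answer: 2041/24 ≈ 85.042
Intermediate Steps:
V = -87 (V = 4269 - 4356 = -87)
n(N) = -12 + 2*N (n(N) = 2*(-6 + N) = -12 + 2*N)
d(q) = -2 - q/144 (d(q) = -2 + q/(-144) = -2 + q*(-1/144) = -2 - q/144)
d(n(0 + 1*3)) - V = (-2 - (-12 + 2*(0 + 1*3))/144) - 1*(-87) = (-2 - (-12 + 2*(0 + 3))/144) + 87 = (-2 - (-12 + 2*3)/144) + 87 = (-2 - (-12 + 6)/144) + 87 = (-2 - 1/144*(-6)) + 87 = (-2 + 1/24) + 87 = -47/24 + 87 = 2041/24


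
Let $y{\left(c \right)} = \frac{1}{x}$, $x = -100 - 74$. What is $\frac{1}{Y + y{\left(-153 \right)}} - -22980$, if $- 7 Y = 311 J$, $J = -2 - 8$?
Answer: $\frac{12435237558}{541133} \approx 22980.0$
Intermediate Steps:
$x = -174$
$J = -10$ ($J = -2 - 8 = -10$)
$Y = \frac{3110}{7}$ ($Y = - \frac{311 \left(-10\right)}{7} = \left(- \frac{1}{7}\right) \left(-3110\right) = \frac{3110}{7} \approx 444.29$)
$y{\left(c \right)} = - \frac{1}{174}$ ($y{\left(c \right)} = \frac{1}{-174} = - \frac{1}{174}$)
$\frac{1}{Y + y{\left(-153 \right)}} - -22980 = \frac{1}{\frac{3110}{7} - \frac{1}{174}} - -22980 = \frac{1}{\frac{541133}{1218}} + 22980 = \frac{1218}{541133} + 22980 = \frac{12435237558}{541133}$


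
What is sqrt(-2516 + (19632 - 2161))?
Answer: sqrt(14955) ≈ 122.29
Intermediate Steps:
sqrt(-2516 + (19632 - 2161)) = sqrt(-2516 + 17471) = sqrt(14955)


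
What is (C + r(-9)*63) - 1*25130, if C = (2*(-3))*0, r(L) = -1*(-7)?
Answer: -24689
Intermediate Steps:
r(L) = 7
C = 0 (C = -6*0 = 0)
(C + r(-9)*63) - 1*25130 = (0 + 7*63) - 1*25130 = (0 + 441) - 25130 = 441 - 25130 = -24689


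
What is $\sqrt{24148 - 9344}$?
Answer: $2 \sqrt{3701} \approx 121.67$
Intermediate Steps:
$\sqrt{24148 - 9344} = \sqrt{14804} = 2 \sqrt{3701}$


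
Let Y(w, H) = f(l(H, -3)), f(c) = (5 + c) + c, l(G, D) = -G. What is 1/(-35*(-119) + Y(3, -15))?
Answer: 1/4200 ≈ 0.00023810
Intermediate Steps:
f(c) = 5 + 2*c
Y(w, H) = 5 - 2*H (Y(w, H) = 5 + 2*(-H) = 5 - 2*H)
1/(-35*(-119) + Y(3, -15)) = 1/(-35*(-119) + (5 - 2*(-15))) = 1/(4165 + (5 + 30)) = 1/(4165 + 35) = 1/4200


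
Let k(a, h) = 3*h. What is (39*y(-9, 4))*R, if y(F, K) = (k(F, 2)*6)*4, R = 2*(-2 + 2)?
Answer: 0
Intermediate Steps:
R = 0 (R = 2*0 = 0)
y(F, K) = 144 (y(F, K) = ((3*2)*6)*4 = (6*6)*4 = 36*4 = 144)
(39*y(-9, 4))*R = (39*144)*0 = 5616*0 = 0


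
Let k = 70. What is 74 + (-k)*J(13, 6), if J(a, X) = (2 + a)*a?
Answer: -13576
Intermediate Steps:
J(a, X) = a*(2 + a)
74 + (-k)*J(13, 6) = 74 + (-1*70)*(13*(2 + 13)) = 74 - 910*15 = 74 - 70*195 = 74 - 13650 = -13576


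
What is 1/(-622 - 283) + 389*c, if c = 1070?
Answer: 376688149/905 ≈ 4.1623e+5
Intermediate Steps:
1/(-622 - 283) + 389*c = 1/(-622 - 283) + 389*1070 = 1/(-905) + 416230 = -1/905 + 416230 = 376688149/905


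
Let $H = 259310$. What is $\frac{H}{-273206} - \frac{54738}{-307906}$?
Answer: $- \frac{16222088708}{21030441659} \approx -0.77136$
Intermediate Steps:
$\frac{H}{-273206} - \frac{54738}{-307906} = \frac{259310}{-273206} - \frac{54738}{-307906} = 259310 \left(- \frac{1}{273206}\right) - - \frac{27369}{153953} = - \frac{129655}{136603} + \frac{27369}{153953} = - \frac{16222088708}{21030441659}$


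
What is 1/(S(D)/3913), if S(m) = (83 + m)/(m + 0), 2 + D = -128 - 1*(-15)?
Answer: 449995/32 ≈ 14062.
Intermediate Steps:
D = -115 (D = -2 + (-128 - 1*(-15)) = -2 + (-128 + 15) = -2 - 113 = -115)
S(m) = (83 + m)/m
1/(S(D)/3913) = 1/(((83 - 115)/(-115))/3913) = 1/(-1/115*(-32)*(1/3913)) = 1/((32/115)*(1/3913)) = 1/(32/449995) = 449995/32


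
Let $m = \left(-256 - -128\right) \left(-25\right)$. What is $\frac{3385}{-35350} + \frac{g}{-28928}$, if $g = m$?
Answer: $- \frac{82438}{399455} \approx -0.20638$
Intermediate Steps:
$m = 3200$ ($m = \left(-256 + 128\right) \left(-25\right) = \left(-128\right) \left(-25\right) = 3200$)
$g = 3200$
$\frac{3385}{-35350} + \frac{g}{-28928} = \frac{3385}{-35350} + \frac{3200}{-28928} = 3385 \left(- \frac{1}{35350}\right) + 3200 \left(- \frac{1}{28928}\right) = - \frac{677}{7070} - \frac{25}{226} = - \frac{82438}{399455}$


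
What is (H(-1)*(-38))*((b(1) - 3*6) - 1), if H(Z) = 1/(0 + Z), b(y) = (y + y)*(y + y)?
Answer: -570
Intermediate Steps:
b(y) = 4*y² (b(y) = (2*y)*(2*y) = 4*y²)
H(Z) = 1/Z
(H(-1)*(-38))*((b(1) - 3*6) - 1) = (-38/(-1))*((4*1² - 3*6) - 1) = (-1*(-38))*((4*1 - 18) - 1) = 38*((4 - 18) - 1) = 38*(-14 - 1) = 38*(-15) = -570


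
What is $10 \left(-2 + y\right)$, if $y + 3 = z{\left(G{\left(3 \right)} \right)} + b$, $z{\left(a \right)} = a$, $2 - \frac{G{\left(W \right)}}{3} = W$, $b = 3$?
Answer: $-50$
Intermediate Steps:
$G{\left(W \right)} = 6 - 3 W$
$y = -3$ ($y = -3 + \left(\left(6 - 9\right) + 3\right) = -3 + \left(-3 + 3\right) = -3 + 0 = -3$)
$10 \left(-2 + y\right) = 10 \left(-2 - 3\right) = 10 \left(-5\right) = -50$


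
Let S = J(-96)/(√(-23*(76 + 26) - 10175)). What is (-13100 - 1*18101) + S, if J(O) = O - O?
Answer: -31201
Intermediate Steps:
J(O) = 0
S = 0 (S = 0/(√(-23*(76 + 26) - 10175)) = 0/(√(-23*102 - 10175)) = 0/(√(-2346 - 10175)) = 0/(√(-12521)) = 0/((I*√12521)) = 0*(-I*√12521/12521) = 0)
(-13100 - 1*18101) + S = (-13100 - 1*18101) + 0 = (-13100 - 18101) + 0 = -31201 + 0 = -31201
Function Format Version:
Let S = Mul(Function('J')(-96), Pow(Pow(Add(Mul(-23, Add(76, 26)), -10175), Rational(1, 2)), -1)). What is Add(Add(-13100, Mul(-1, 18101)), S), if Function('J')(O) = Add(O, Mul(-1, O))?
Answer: -31201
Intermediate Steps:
Function('J')(O) = 0
S = 0 (S = Mul(0, Pow(Pow(Add(Mul(-23, Add(76, 26)), -10175), Rational(1, 2)), -1)) = Mul(0, Pow(Pow(Add(Mul(-23, 102), -10175), Rational(1, 2)), -1)) = Mul(0, Pow(Pow(Add(-2346, -10175), Rational(1, 2)), -1)) = Mul(0, Pow(Pow(-12521, Rational(1, 2)), -1)) = Mul(0, Pow(Mul(I, Pow(12521, Rational(1, 2))), -1)) = Mul(0, Mul(Rational(-1, 12521), I, Pow(12521, Rational(1, 2)))) = 0)
Add(Add(-13100, Mul(-1, 18101)), S) = Add(Add(-13100, Mul(-1, 18101)), 0) = Add(Add(-13100, -18101), 0) = Add(-31201, 0) = -31201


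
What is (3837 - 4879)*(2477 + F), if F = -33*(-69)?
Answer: -4953668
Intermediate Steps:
F = 2277
(3837 - 4879)*(2477 + F) = (3837 - 4879)*(2477 + 2277) = -1042*4754 = -4953668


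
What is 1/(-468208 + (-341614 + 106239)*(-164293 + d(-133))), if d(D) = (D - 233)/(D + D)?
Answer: 19/734723783298 ≈ 2.5860e-11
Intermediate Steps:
d(D) = (-233 + D)/(2*D) (d(D) = (-233 + D)/((2*D)) = (-233 + D)*(1/(2*D)) = (-233 + D)/(2*D))
1/(-468208 + (-341614 + 106239)*(-164293 + d(-133))) = 1/(-468208 + (-341614 + 106239)*(-164293 + (½)*(-233 - 133)/(-133))) = 1/(-468208 - 235375*(-164293 + (½)*(-1/133)*(-366))) = 1/(-468208 - 235375*(-164293 + 183/133)) = 1/(-468208 - 235375*(-21850786/133)) = 1/(-468208 + 734732679250/19) = 1/(734723783298/19) = 19/734723783298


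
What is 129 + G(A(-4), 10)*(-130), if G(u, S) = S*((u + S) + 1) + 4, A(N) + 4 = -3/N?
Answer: -10466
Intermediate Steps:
A(N) = -4 - 3/N
G(u, S) = 4 + S*(1 + S + u) (G(u, S) = S*((S + u) + 1) + 4 = S*(1 + S + u) + 4 = 4 + S*(1 + S + u))
129 + G(A(-4), 10)*(-130) = 129 + (4 + 10 + 10**2 + 10*(-4 - 3/(-4)))*(-130) = 129 + (4 + 10 + 100 + 10*(-4 - 3*(-1/4)))*(-130) = 129 + (4 + 10 + 100 + 10*(-4 + 3/4))*(-130) = 129 + (4 + 10 + 100 + 10*(-13/4))*(-130) = 129 + (4 + 10 + 100 - 65/2)*(-130) = 129 + (163/2)*(-130) = 129 - 10595 = -10466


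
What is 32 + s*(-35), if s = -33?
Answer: 1187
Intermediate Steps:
32 + s*(-35) = 32 - 33*(-35) = 32 + 1155 = 1187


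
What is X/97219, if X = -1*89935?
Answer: -89935/97219 ≈ -0.92508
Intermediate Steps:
X = -89935
X/97219 = -89935/97219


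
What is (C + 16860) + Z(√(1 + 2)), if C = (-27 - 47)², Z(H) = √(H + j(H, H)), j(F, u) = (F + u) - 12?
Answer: 22336 + √(-12 + 3*√3) ≈ 22336.0 + 2.6084*I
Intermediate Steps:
j(F, u) = -12 + F + u
Z(H) = √(-12 + 3*H) (Z(H) = √(H + (-12 + H + H)) = √(H + (-12 + 2*H)) = √(-12 + 3*H))
C = 5476 (C = (-74)² = 5476)
(C + 16860) + Z(√(1 + 2)) = (5476 + 16860) + √(-12 + 3*√(1 + 2)) = 22336 + √(-12 + 3*√3)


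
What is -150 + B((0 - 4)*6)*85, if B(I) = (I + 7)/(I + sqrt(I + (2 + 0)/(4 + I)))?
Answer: -32550/353 + 85*I*sqrt(2410)/353 ≈ -92.21 + 11.821*I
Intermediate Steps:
B(I) = (7 + I)/(I + sqrt(I + 2/(4 + I)))
-150 + B((0 - 4)*6)*85 = -150 + ((7 + (0 - 4)*6)/((0 - 4)*6 + sqrt((2 + ((0 - 4)*6)*(4 + (0 - 4)*6))/(4 + (0 - 4)*6))))*85 = -150 + ((7 - 4*6)/(-4*6 + sqrt((2 + (-4*6)*(4 - 4*6))/(4 - 4*6))))*85 = -150 + ((7 - 24)/(-24 + sqrt((2 - 24*(4 - 24))/(4 - 24))))*85 = -150 + (-17/(-24 + sqrt((2 - 24*(-20))/(-20))))*85 = -150 + (-17/(-24 + sqrt(-(2 + 480)/20)))*85 = -150 + (-17/(-24 + sqrt(-1/20*482)))*85 = -150 + (-17/(-24 + sqrt(-241/10)))*85 = -150 + (-17/(-24 + I*sqrt(2410)/10))*85 = -150 - 17/(-24 + I*sqrt(2410)/10)*85 = -150 - 1445/(-24 + I*sqrt(2410)/10)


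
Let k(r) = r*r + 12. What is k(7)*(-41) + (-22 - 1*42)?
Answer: -2565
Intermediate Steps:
k(r) = 12 + r² (k(r) = r² + 12 = 12 + r²)
k(7)*(-41) + (-22 - 1*42) = (12 + 7²)*(-41) + (-22 - 1*42) = (12 + 49)*(-41) + (-22 - 42) = 61*(-41) - 64 = -2501 - 64 = -2565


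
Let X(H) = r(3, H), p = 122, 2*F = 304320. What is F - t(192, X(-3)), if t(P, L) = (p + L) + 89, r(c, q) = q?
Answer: 151952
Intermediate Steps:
F = 152160 (F = (½)*304320 = 152160)
X(H) = H
t(P, L) = 211 + L (t(P, L) = (122 + L) + 89 = 211 + L)
F - t(192, X(-3)) = 152160 - (211 - 3) = 152160 - 1*208 = 152160 - 208 = 151952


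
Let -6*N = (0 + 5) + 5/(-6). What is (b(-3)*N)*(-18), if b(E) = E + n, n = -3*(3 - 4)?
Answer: 0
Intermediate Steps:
N = -25/36 (N = -((0 + 5) + 5/(-6))/6 = -(5 + 5*(-⅙))/6 = -(5 - ⅚)/6 = -⅙*25/6 = -25/36 ≈ -0.69444)
n = 3 (n = -3*(-1) = 3)
b(E) = 3 + E (b(E) = E + 3 = 3 + E)
(b(-3)*N)*(-18) = ((3 - 3)*(-25/36))*(-18) = (0*(-25/36))*(-18) = 0*(-18) = 0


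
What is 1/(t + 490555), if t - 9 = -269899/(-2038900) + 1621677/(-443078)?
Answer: 451695867100/221584137922581311 ≈ 2.0385e-6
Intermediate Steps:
t = 2471837340811/451695867100 (t = 9 + (-269899/(-2038900) + 1621677/(-443078)) = 9 + (-269899*(-1/2038900) + 1621677*(-1/443078)) = 9 + (269899/2038900 - 1621677/443078) = 9 - 1593425463089/451695867100 = 2471837340811/451695867100 ≈ 5.4724)
1/(t + 490555) = 1/(2471837340811/451695867100 + 490555) = 1/(221584137922581311/451695867100) = 451695867100/221584137922581311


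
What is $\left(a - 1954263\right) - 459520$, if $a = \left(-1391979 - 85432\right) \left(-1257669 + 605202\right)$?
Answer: $963959509154$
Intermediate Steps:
$a = 963961922937$ ($a = \left(-1477411\right) \left(-652467\right) = 963961922937$)
$\left(a - 1954263\right) - 459520 = \left(963961922937 - 1954263\right) - 459520 = 963959968674 - 459520 = 963959509154$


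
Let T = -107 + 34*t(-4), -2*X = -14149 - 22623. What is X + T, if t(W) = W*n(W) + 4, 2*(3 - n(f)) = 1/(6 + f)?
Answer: 18041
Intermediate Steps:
n(f) = 3 - 1/(2*(6 + f))
t(W) = 4 + W*(35 + 6*W)/(2*(6 + W)) (t(W) = W*((35 + 6*W)/(2*(6 + W))) + 4 = W*(35 + 6*W)/(2*(6 + W)) + 4 = 4 + W*(35 + 6*W)/(2*(6 + W)))
X = 18386 (X = -(-14149 - 22623)/2 = -½*(-36772) = 18386)
T = -345 (T = -107 + 34*((48 + 6*(-4)² + 43*(-4))/(2*(6 - 4))) = -107 + 34*((½)*(48 + 6*16 - 172)/2) = -107 + 34*((½)*(½)*(48 + 96 - 172)) = -107 + 34*((½)*(½)*(-28)) = -107 + 34*(-7) = -107 - 238 = -345)
X + T = 18386 - 345 = 18041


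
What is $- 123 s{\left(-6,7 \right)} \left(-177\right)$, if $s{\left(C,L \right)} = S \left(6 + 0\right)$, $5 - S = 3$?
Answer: $261252$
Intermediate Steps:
$S = 2$ ($S = 5 - 3 = 2$)
$s{\left(C,L \right)} = 12$ ($s{\left(C,L \right)} = 2 \left(6 + 0\right) = 2 \cdot 6 = 12$)
$- 123 s{\left(-6,7 \right)} \left(-177\right) = \left(-123\right) 12 \left(-177\right) = \left(-1476\right) \left(-177\right) = 261252$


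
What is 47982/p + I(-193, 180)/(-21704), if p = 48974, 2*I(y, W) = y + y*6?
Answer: 1074483265/1062931696 ≈ 1.0109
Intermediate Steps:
I(y, W) = 7*y/2 (I(y, W) = (y + y*6)/2 = (y + 6*y)/2 = (7*y)/2 = 7*y/2)
47982/p + I(-193, 180)/(-21704) = 47982/48974 + ((7/2)*(-193))/(-21704) = 47982*(1/48974) - 1351/2*(-1/21704) = 23991/24487 + 1351/43408 = 1074483265/1062931696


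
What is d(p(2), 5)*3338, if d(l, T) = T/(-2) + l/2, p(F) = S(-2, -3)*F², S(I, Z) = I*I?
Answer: 18359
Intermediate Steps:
S(I, Z) = I²
p(F) = 4*F² (p(F) = (-2)²*F² = 4*F²)
d(l, T) = l/2 - T/2 (d(l, T) = T*(-½) + l*(½) = -T/2 + l/2 = l/2 - T/2)
d(p(2), 5)*3338 = ((4*2²)/2 - ½*5)*3338 = ((4*4)/2 - 5/2)*3338 = ((½)*16 - 5/2)*3338 = (8 - 5/2)*3338 = (11/2)*3338 = 18359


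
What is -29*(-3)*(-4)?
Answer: -348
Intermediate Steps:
-29*(-3)*(-4) = 87*(-4) = -348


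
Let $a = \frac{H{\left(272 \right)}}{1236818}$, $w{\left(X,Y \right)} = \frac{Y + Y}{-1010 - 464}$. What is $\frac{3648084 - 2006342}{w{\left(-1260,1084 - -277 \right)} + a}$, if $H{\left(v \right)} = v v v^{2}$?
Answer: $\frac{4001350465178}{10781774501} \approx 371.12$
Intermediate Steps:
$w{\left(X,Y \right)} = - \frac{Y}{737}$ ($w{\left(X,Y \right)} = \frac{2 Y}{-1474} = 2 Y \left(- \frac{1}{1474}\right) = - \frac{Y}{737}$)
$H{\left(v \right)} = v^{4}$ ($H{\left(v \right)} = v v^{3} = v^{4}$)
$a = \frac{160989184}{36377}$ ($a = \frac{272^{4}}{1236818} = 5473632256 \cdot \frac{1}{1236818} = \frac{160989184}{36377} \approx 4425.6$)
$\frac{3648084 - 2006342}{w{\left(-1260,1084 - -277 \right)} + a} = \frac{3648084 - 2006342}{- \frac{1084 - -277}{737} + \frac{160989184}{36377}} = \frac{1641742}{- \frac{1084 + 277}{737} + \frac{160989184}{36377}} = \frac{1641742}{\left(- \frac{1}{737}\right) 1361 + \frac{160989184}{36377}} = \frac{1641742}{- \frac{1361}{737} + \frac{160989184}{36377}} = \frac{1641742}{\frac{10781774501}{2437259}} = 1641742 \cdot \frac{2437259}{10781774501} = \frac{4001350465178}{10781774501}$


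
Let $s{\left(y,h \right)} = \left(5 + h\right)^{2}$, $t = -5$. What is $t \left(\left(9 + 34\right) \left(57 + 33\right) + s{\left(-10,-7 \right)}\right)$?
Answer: $-19370$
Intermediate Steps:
$t \left(\left(9 + 34\right) \left(57 + 33\right) + s{\left(-10,-7 \right)}\right) = - 5 \left(\left(9 + 34\right) \left(57 + 33\right) + \left(5 - 7\right)^{2}\right) = - 5 \left(43 \cdot 90 + \left(-2\right)^{2}\right) = - 5 \left(3870 + 4\right) = \left(-5\right) 3874 = -19370$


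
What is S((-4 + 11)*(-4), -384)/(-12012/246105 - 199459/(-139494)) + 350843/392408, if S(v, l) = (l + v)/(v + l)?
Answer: 49926520008947/30853977221912 ≈ 1.6182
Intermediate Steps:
S(v, l) = 1 (S(v, l) = (l + v)/(l + v) = 1)
S((-4 + 11)*(-4), -384)/(-12012/246105 - 199459/(-139494)) + 350843/392408 = 1/(-12012/246105 - 199459/(-139494)) + 350843/392408 = 1/(-12012*1/246105 - 199459*(-1/139494)) + 350843*(1/392408) = 1/(-4004/82035 + 2977/2082) + 350843/392408 = 1/(78627289/56932290) + 350843/392408 = 1*(56932290/78627289) + 350843/392408 = 56932290/78627289 + 350843/392408 = 49926520008947/30853977221912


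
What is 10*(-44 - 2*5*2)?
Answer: -640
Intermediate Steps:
10*(-44 - 2*5*2) = 10*(-44 - 10*2) = 10*(-44 - 20) = 10*(-64) = -640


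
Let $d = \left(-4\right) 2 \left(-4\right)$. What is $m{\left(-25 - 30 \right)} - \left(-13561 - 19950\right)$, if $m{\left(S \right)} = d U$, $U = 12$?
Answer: $33895$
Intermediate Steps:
$d = 32$ ($d = \left(-8\right) \left(-4\right) = 32$)
$m{\left(S \right)} = 384$ ($m{\left(S \right)} = 32 \cdot 12 = 384$)
$m{\left(-25 - 30 \right)} - \left(-13561 - 19950\right) = 384 - \left(-13561 - 19950\right) = 384 - -33511 = 384 + 33511 = 33895$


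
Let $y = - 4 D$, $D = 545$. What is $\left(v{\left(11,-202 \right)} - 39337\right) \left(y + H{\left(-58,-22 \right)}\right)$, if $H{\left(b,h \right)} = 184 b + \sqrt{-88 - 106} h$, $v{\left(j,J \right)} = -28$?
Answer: $505918980 + 866030 i \sqrt{194} \approx 5.0592 \cdot 10^{8} + 1.2062 \cdot 10^{7} i$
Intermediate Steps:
$H{\left(b,h \right)} = 184 b + i h \sqrt{194}$ ($H{\left(b,h \right)} = 184 b + \sqrt{-194} h = 184 b + i \sqrt{194} h = 184 b + i h \sqrt{194}$)
$y = -2180$ ($y = \left(-4\right) 545 = -2180$)
$\left(v{\left(11,-202 \right)} - 39337\right) \left(y + H{\left(-58,-22 \right)}\right) = \left(-28 - 39337\right) \left(-2180 + \left(184 \left(-58\right) + i \left(-22\right) \sqrt{194}\right)\right) = - 39365 \left(-2180 - \left(10672 + 22 i \sqrt{194}\right)\right) = - 39365 \left(-12852 - 22 i \sqrt{194}\right) = 505918980 + 866030 i \sqrt{194}$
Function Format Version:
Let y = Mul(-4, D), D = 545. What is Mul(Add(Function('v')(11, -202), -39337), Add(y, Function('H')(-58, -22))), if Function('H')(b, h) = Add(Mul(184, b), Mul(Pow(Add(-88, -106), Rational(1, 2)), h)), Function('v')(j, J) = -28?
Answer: Add(505918980, Mul(866030, I, Pow(194, Rational(1, 2)))) ≈ Add(5.0592e+8, Mul(1.2062e+7, I))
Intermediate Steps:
Function('H')(b, h) = Add(Mul(184, b), Mul(I, h, Pow(194, Rational(1, 2)))) (Function('H')(b, h) = Add(Mul(184, b), Mul(Pow(-194, Rational(1, 2)), h)) = Add(Mul(184, b), Mul(Mul(I, Pow(194, Rational(1, 2))), h)) = Add(Mul(184, b), Mul(I, h, Pow(194, Rational(1, 2)))))
y = -2180 (y = Mul(-4, 545) = -2180)
Mul(Add(Function('v')(11, -202), -39337), Add(y, Function('H')(-58, -22))) = Mul(Add(-28, -39337), Add(-2180, Add(Mul(184, -58), Mul(I, -22, Pow(194, Rational(1, 2)))))) = Mul(-39365, Add(-2180, Add(-10672, Mul(-22, I, Pow(194, Rational(1, 2)))))) = Mul(-39365, Add(-12852, Mul(-22, I, Pow(194, Rational(1, 2))))) = Add(505918980, Mul(866030, I, Pow(194, Rational(1, 2))))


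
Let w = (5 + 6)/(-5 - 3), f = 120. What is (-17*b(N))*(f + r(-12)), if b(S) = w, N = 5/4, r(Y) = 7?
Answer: 23749/8 ≈ 2968.6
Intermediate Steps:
N = 5/4 (N = 5*(¼) = 5/4 ≈ 1.2500)
w = -11/8 (w = 11/(-8) = 11*(-⅛) = -11/8 ≈ -1.3750)
b(S) = -11/8
(-17*b(N))*(f + r(-12)) = (-17*(-11/8))*(120 + 7) = (187/8)*127 = 23749/8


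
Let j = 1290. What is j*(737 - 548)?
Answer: 243810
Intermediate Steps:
j*(737 - 548) = 1290*(737 - 548) = 1290*189 = 243810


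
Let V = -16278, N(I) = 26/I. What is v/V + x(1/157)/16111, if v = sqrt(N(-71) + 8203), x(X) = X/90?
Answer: 1/227648430 - sqrt(41349477)/1155738 ≈ -0.0055638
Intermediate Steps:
x(X) = X/90 (x(X) = X*(1/90) = X/90)
v = sqrt(41349477)/71 (v = sqrt(26/(-71) + 8203) = sqrt(26*(-1/71) + 8203) = sqrt(-26/71 + 8203) = sqrt(582387/71) = sqrt(41349477)/71 ≈ 90.568)
v/V + x(1/157)/16111 = (sqrt(41349477)/71)/(-16278) + ((1/90)/157)/16111 = (sqrt(41349477)/71)*(-1/16278) + ((1/90)*(1/157))*(1/16111) = -sqrt(41349477)/1155738 + (1/14130)*(1/16111) = -sqrt(41349477)/1155738 + 1/227648430 = 1/227648430 - sqrt(41349477)/1155738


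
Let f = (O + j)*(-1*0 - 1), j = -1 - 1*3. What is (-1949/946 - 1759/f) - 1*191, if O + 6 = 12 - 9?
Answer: -2942459/6622 ≈ -444.35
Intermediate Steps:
O = -3 (O = -6 + (12 - 9) = -6 + 3 = -3)
j = -4 (j = -1 - 3 = -4)
f = 7 (f = (-3 - 4)*(-1*0 - 1) = -7*(0 - 1) = -7*(-1) = 7)
(-1949/946 - 1759/f) - 1*191 = (-1949/946 - 1759/7) - 1*191 = (-1949*1/946 - 1759*⅐) - 191 = (-1949/946 - 1759/7) - 191 = -1677657/6622 - 191 = -2942459/6622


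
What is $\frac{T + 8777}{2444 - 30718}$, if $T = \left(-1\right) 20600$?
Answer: $\frac{11823}{28274} \approx 0.41816$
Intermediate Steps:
$T = -20600$
$\frac{T + 8777}{2444 - 30718} = \frac{-20600 + 8777}{2444 - 30718} = - \frac{11823}{-28274} = \left(-11823\right) \left(- \frac{1}{28274}\right) = \frac{11823}{28274}$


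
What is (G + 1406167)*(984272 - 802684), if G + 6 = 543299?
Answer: 353998542480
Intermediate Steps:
G = 543293 (G = -6 + 543299 = 543293)
(G + 1406167)*(984272 - 802684) = (543293 + 1406167)*(984272 - 802684) = 1949460*181588 = 353998542480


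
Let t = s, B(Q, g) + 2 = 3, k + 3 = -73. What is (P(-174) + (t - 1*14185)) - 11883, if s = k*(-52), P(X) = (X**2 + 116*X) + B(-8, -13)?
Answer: -12023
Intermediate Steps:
k = -76 (k = -3 - 73 = -76)
B(Q, g) = 1 (B(Q, g) = -2 + 3 = 1)
P(X) = 1 + X**2 + 116*X (P(X) = (X**2 + 116*X) + 1 = 1 + X**2 + 116*X)
s = 3952 (s = -76*(-52) = 3952)
t = 3952
(P(-174) + (t - 1*14185)) - 11883 = ((1 + (-174)**2 + 116*(-174)) + (3952 - 1*14185)) - 11883 = ((1 + 30276 - 20184) + (3952 - 14185)) - 11883 = (10093 - 10233) - 11883 = -140 - 11883 = -12023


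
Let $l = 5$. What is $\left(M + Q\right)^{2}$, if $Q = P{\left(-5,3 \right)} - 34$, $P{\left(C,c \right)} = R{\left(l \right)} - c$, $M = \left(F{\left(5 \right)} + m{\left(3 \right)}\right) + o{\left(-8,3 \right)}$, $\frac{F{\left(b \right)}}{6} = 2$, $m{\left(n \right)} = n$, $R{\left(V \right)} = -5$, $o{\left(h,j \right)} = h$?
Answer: $1225$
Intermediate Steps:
$F{\left(b \right)} = 12$ ($F{\left(b \right)} = 6 \cdot 2 = 12$)
$M = 7$ ($M = \left(12 + 3\right) - 8 = 15 - 8 = 7$)
$P{\left(C,c \right)} = -5 - c$
$Q = -42$ ($Q = \left(-5 - 3\right) - 34 = -8 - 34 = -42$)
$\left(M + Q\right)^{2} = \left(7 - 42\right)^{2} = \left(-35\right)^{2} = 1225$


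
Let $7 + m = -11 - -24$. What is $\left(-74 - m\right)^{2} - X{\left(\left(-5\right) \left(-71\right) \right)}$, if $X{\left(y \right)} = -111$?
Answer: $6511$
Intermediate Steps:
$m = 6$ ($m = -7 - -13 = -7 + \left(-11 + 24\right) = -7 + 13 = 6$)
$\left(-74 - m\right)^{2} - X{\left(\left(-5\right) \left(-71\right) \right)} = \left(-74 - 6\right)^{2} - -111 = \left(-74 - 6\right)^{2} + 111 = \left(-80\right)^{2} + 111 = 6400 + 111 = 6511$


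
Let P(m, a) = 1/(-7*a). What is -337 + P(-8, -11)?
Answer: -25948/77 ≈ -336.99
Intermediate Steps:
P(m, a) = -1/(7*a)
-337 + P(-8, -11) = -337 - ⅐/(-11) = -337 - ⅐*(-1/11) = -337 + 1/77 = -25948/77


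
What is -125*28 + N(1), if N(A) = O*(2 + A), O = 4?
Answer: -3488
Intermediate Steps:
N(A) = 8 + 4*A (N(A) = 4*(2 + A) = 8 + 4*A)
-125*28 + N(1) = -125*28 + (8 + 4*1) = -3500 + (8 + 4) = -3500 + 12 = -3488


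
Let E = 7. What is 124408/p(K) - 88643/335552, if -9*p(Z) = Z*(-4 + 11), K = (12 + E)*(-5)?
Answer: 53664175907/31877440 ≈ 1683.5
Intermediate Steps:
K = -95 (K = (12 + 7)*(-5) = 19*(-5) = -95)
p(Z) = -7*Z/9 (p(Z) = -Z*(-4 + 11)/9 = -Z*7/9 = -7*Z/9)
124408/p(K) - 88643/335552 = 124408/((-7/9*(-95))) - 88643/335552 = 124408/(665/9) - 88643*1/335552 = 124408*(9/665) - 88643/335552 = 1119672/665 - 88643/335552 = 53664175907/31877440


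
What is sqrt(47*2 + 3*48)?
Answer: sqrt(238) ≈ 15.427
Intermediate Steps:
sqrt(47*2 + 3*48) = sqrt(94 + 144) = sqrt(238)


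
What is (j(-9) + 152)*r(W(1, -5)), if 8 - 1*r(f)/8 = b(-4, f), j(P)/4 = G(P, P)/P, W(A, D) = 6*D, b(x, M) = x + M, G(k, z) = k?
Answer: 52416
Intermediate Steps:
b(x, M) = M + x
j(P) = 4 (j(P) = 4*(P/P) = 4*1 = 4)
r(f) = 96 - 8*f (r(f) = 64 - 8*(f - 4) = 64 - 8*(-4 + f) = 64 + (32 - 8*f) = 96 - 8*f)
(j(-9) + 152)*r(W(1, -5)) = (4 + 152)*(96 - 48*(-5)) = 156*(96 - 8*(-30)) = 156*(96 + 240) = 156*336 = 52416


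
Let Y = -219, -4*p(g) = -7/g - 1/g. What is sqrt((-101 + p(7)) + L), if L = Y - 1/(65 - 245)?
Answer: I*sqrt(14099155)/210 ≈ 17.88*I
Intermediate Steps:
p(g) = 2/g (p(g) = -(-7/g - 1/g)/4 = -(-2)/g = 2/g)
L = -39419/180 (L = -219 - 1/(65 - 245) = -219 - 1/(-180) = -219 - 1*(-1/180) = -219 + 1/180 = -39419/180 ≈ -218.99)
sqrt((-101 + p(7)) + L) = sqrt((-101 + 2/7) - 39419/180) = sqrt(-705/7 - 39419/180) = sqrt(-402833/1260) = I*sqrt(14099155)/210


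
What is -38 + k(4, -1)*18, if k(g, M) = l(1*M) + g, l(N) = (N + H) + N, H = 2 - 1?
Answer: 16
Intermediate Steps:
H = 1
l(N) = 1 + 2*N (l(N) = (N + 1) + N = (1 + N) + N = 1 + 2*N)
k(g, M) = 1 + g + 2*M (k(g, M) = (1 + 2*(1*M)) + g = (1 + 2*M) + g = 1 + g + 2*M)
-38 + k(4, -1)*18 = -38 + (1 + 4 + 2*(-1))*18 = -38 + (1 + 4 - 2)*18 = -38 + 3*18 = -38 + 54 = 16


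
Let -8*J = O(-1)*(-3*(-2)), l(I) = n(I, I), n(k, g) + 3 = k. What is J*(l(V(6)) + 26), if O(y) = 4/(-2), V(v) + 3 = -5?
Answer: 45/2 ≈ 22.500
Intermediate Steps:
n(k, g) = -3 + k
V(v) = -8 (V(v) = -3 - 5 = -8)
O(y) = -2 (O(y) = 4*(-1/2) = -2)
l(I) = -3 + I
J = 3/2 (J = -(-1)*(-3*(-2))/4 = -(-1)*6/4 = -1/8*(-12) = 3/2 ≈ 1.5000)
J*(l(V(6)) + 26) = 3*((-3 - 8) + 26)/2 = 3*(-11 + 26)/2 = (3/2)*15 = 45/2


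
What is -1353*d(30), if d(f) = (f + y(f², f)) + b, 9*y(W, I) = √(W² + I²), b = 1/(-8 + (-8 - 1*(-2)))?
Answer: -566907/14 - 4510*√901 ≈ -1.7587e+5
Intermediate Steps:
b = -1/14 (b = 1/(-8 + (-8 + 2)) = 1/(-8 - 6) = 1/(-14) = -1/14 ≈ -0.071429)
y(W, I) = √(I² + W²)/9 (y(W, I) = √(W² + I²)/9 = √(I² + W²)/9)
d(f) = -1/14 + f + √(f² + f⁴)/9 (d(f) = (f + √(f² + (f²)²)/9) - 1/14 = (f + √(f² + f⁴)/9) - 1/14 = -1/14 + f + √(f² + f⁴)/9)
-1353*d(30) = -1353*(-1/14 + 30 + √(30² + 30⁴)/9) = -1353*(-1/14 + 30 + √(900 + 810000)/9) = -1353*(-1/14 + 30 + √810900/9) = -1353*(-1/14 + 30 + (30*√901)/9) = -1353*(-1/14 + 30 + 10*√901/3) = -1353*(419/14 + 10*√901/3) = -566907/14 - 4510*√901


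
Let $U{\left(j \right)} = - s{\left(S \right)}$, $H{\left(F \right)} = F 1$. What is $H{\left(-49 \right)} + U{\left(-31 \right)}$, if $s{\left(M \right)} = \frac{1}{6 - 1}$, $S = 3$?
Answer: $- \frac{246}{5} \approx -49.2$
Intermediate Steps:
$H{\left(F \right)} = F$
$s{\left(M \right)} = \frac{1}{5}$
$U{\left(j \right)} = - \frac{1}{5}$ ($U{\left(j \right)} = \left(-1\right) \frac{1}{5} = - \frac{1}{5}$)
$H{\left(-49 \right)} + U{\left(-31 \right)} = -49 - \frac{1}{5} = - \frac{246}{5}$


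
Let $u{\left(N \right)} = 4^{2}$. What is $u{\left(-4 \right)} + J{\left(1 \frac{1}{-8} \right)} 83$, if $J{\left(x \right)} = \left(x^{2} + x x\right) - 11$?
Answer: $- \frac{28621}{32} \approx -894.41$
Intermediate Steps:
$u{\left(N \right)} = 16$
$J{\left(x \right)} = -11 + 2 x^{2}$ ($J{\left(x \right)} = \left(x^{2} + x^{2}\right) - 11 = 2 x^{2} - 11 = -11 + 2 x^{2}$)
$u{\left(-4 \right)} + J{\left(1 \frac{1}{-8} \right)} 83 = 16 + \left(-11 + 2 \left(1 \frac{1}{-8}\right)^{2}\right) 83 = 16 + \left(-11 + 2 \left(1 \left(- \frac{1}{8}\right)\right)^{2}\right) 83 = 16 + \left(-11 + 2 \left(- \frac{1}{8}\right)^{2}\right) 83 = 16 + \left(-11 + 2 \cdot \frac{1}{64}\right) 83 = 16 + \left(-11 + \frac{1}{32}\right) 83 = 16 - \frac{29133}{32} = - \frac{28621}{32}$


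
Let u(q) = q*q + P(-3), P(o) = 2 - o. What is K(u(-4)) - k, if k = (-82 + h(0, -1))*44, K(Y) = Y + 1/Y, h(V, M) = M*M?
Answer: 75286/21 ≈ 3585.0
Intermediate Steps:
h(V, M) = M²
u(q) = 5 + q² (u(q) = q*q + (2 - 1*(-3)) = q² + (2 + 3) = q² + 5 = 5 + q²)
k = -3564 (k = (-82 + (-1)²)*44 = (-82 + 1)*44 = -81*44 = -3564)
K(u(-4)) - k = ((5 + (-4)²) + 1/(5 + (-4)²)) - 1*(-3564) = ((5 + 16) + 1/(5 + 16)) + 3564 = (21 + 1/21) + 3564 = 442/21 + 3564 = 75286/21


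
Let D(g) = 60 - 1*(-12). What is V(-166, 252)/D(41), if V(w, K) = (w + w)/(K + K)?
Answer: -83/9072 ≈ -0.0091490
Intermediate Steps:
D(g) = 72 (D(g) = 60 + 12 = 72)
V(w, K) = w/K (V(w, K) = (2*w)/((2*K)) = (2*w)*(1/(2*K)) = w/K)
V(-166, 252)/D(41) = -166/252/72 = -166*1/252*(1/72) = -83/126*1/72 = -83/9072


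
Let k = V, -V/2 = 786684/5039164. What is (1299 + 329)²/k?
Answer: -1669464954872/196671 ≈ -8.4886e+6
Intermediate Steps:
V = -393342/1259791 (V = -1573368/5039164 = -2*196671/1259791 = -393342/1259791 ≈ -0.31223)
k = -393342/1259791 ≈ -0.31223
(1299 + 329)²/k = (1299 + 329)²/(-393342/1259791) = 1628²*(-1259791/393342) = 2650384*(-1259791/393342) = -1669464954872/196671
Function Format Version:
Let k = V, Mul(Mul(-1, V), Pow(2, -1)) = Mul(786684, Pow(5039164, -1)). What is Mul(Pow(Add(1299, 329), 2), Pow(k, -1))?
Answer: Rational(-1669464954872, 196671) ≈ -8.4886e+6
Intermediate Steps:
V = Rational(-393342, 1259791) (V = Mul(-2, Mul(786684, Pow(5039164, -1))) = Mul(-2, Mul(786684, Rational(1, 5039164))) = Mul(-2, Rational(196671, 1259791)) = Rational(-393342, 1259791) ≈ -0.31223)
k = Rational(-393342, 1259791) ≈ -0.31223
Mul(Pow(Add(1299, 329), 2), Pow(k, -1)) = Mul(Pow(Add(1299, 329), 2), Pow(Rational(-393342, 1259791), -1)) = Mul(Pow(1628, 2), Rational(-1259791, 393342)) = Mul(2650384, Rational(-1259791, 393342)) = Rational(-1669464954872, 196671)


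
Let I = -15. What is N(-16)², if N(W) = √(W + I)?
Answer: -31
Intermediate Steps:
N(W) = √(-15 + W) (N(W) = √(W - 15) = √(-15 + W))
N(-16)² = (√(-15 - 16))² = (√(-31))² = (I*√31)² = -31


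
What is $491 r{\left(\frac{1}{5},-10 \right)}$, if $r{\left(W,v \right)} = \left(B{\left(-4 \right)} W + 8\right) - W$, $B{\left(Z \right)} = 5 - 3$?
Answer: $\frac{20131}{5} \approx 4026.2$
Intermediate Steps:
$B{\left(Z \right)} = 2$
$r{\left(W,v \right)} = 8 + W$ ($r{\left(W,v \right)} = \left(2 W + 8\right) - W = \left(8 + 2 W\right) - W = 8 + W$)
$491 r{\left(\frac{1}{5},-10 \right)} = 491 \left(8 + \frac{1}{5}\right) = 491 \cdot \frac{41}{5} = \frac{20131}{5}$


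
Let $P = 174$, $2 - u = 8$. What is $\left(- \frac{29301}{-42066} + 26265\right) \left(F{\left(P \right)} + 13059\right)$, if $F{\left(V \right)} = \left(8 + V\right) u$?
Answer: $\frac{1469139114433}{4674} \approx 3.1432 \cdot 10^{8}$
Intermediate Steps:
$u = -6$ ($u = 2 - 8 = -6$)
$F{\left(V \right)} = -48 - 6 V$ ($F{\left(V \right)} = \left(8 + V\right) \left(-6\right) = -48 - 6 V$)
$\left(- \frac{29301}{-42066} + 26265\right) \left(F{\left(P \right)} + 13059\right) = \left(- \frac{29301}{-42066} + 26265\right) \left(\left(-48 - 1044\right) + 13059\right) = \left(\left(-29301\right) \left(- \frac{1}{42066}\right) + 26265\right) \left(\left(-48 - 1044\right) + 13059\right) = \left(\frac{9767}{14022} + 26265\right) \left(-1092 + 13059\right) = \frac{368297597}{14022} \cdot 11967 = \frac{1469139114433}{4674}$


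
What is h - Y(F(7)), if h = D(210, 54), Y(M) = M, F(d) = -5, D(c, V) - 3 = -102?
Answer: -94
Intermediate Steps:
D(c, V) = -99 (D(c, V) = 3 - 102 = -99)
h = -99
h - Y(F(7)) = -99 - 1*(-5) = -99 + 5 = -94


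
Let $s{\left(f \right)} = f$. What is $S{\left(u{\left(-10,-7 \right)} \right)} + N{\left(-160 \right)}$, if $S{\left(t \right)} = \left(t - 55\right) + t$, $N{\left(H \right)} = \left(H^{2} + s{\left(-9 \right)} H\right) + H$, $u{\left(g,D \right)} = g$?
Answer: $26805$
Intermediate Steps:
$N{\left(H \right)} = H^{2} - 8 H$ ($N{\left(H \right)} = \left(H^{2} - 9 H\right) + H = H^{2} - 8 H$)
$S{\left(t \right)} = -55 + 2 t$ ($S{\left(t \right)} = \left(-55 + t\right) + t = -55 + 2 t$)
$S{\left(u{\left(-10,-7 \right)} \right)} + N{\left(-160 \right)} = \left(-55 + 2 \left(-10\right)\right) - 160 \left(-8 - 160\right) = \left(-55 - 20\right) - -26880 = -75 + 26880 = 26805$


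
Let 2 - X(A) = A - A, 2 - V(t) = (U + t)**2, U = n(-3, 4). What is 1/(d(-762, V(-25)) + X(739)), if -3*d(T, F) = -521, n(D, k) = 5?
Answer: 3/527 ≈ 0.0056926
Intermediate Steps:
U = 5
V(t) = 2 - (5 + t)**2
d(T, F) = 521/3 (d(T, F) = -1/3*(-521) = 521/3)
X(A) = 2 (X(A) = 2 - (A - A) = 2 - 1*0 = 2 + 0 = 2)
1/(d(-762, V(-25)) + X(739)) = 1/(521/3 + 2) = 1/(527/3) = 3/527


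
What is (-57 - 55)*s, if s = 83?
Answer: -9296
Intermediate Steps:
(-57 - 55)*s = (-57 - 55)*83 = -112*83 = -9296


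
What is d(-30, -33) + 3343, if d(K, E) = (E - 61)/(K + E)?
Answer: 210703/63 ≈ 3344.5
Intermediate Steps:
d(K, E) = (-61 + E)/(E + K)
d(-30, -33) + 3343 = (-61 - 33)/(-33 - 30) + 3343 = -94/(-63) + 3343 = -1/63*(-94) + 3343 = 94/63 + 3343 = 210703/63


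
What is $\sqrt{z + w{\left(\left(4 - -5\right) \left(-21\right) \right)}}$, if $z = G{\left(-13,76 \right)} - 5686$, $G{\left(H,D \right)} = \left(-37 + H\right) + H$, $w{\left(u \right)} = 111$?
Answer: $i \sqrt{5638} \approx 75.087 i$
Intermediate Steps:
$G{\left(H,D \right)} = -37 + 2 H$
$z = -5749$ ($z = \left(-37 + 2 \left(-13\right)\right) - 5686 = \left(-37 - 26\right) - 5686 = -63 - 5686 = -5749$)
$\sqrt{z + w{\left(\left(4 - -5\right) \left(-21\right) \right)}} = \sqrt{-5749 + 111} = \sqrt{-5638} = i \sqrt{5638}$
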